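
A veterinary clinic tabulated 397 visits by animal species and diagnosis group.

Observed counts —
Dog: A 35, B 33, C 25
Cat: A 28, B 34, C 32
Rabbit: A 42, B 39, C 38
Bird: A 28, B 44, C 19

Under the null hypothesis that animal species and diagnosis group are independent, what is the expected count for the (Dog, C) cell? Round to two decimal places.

26.71

Row total (Dog) = 93; column total (C) = 114; grand total N = 397.
Expected count = (row total × column total) / N = 93 × 114 / 397 = 26.71.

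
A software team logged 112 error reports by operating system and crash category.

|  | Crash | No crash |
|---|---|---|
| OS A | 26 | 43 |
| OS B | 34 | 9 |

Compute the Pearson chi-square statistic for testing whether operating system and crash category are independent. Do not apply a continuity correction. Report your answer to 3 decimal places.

Row totals: 69, 43. Column totals: 60, 52. Grand total N = 112.
Expected counts (row total × column total / N):
  OS A, Crash: 69×60/112 = 36.9643
  OS A, No crash: 69×52/112 = 32.0357
  OS B, Crash: 43×60/112 = 23.0357
  OS B, No crash: 43×52/112 = 19.9643
Contributions (O − E)²/E:
  (26 − 36.9643)²/36.9643 = 3.2522
  (43 − 32.0357)²/32.0357 = 3.7526
  (34 − 23.0357)²/23.0357 = 5.2187
  (9 − 19.9643)²/19.9643 = 6.0215
χ² = 3.2522 + 3.7526 + 5.2187 + 6.0215 = 18.245

18.245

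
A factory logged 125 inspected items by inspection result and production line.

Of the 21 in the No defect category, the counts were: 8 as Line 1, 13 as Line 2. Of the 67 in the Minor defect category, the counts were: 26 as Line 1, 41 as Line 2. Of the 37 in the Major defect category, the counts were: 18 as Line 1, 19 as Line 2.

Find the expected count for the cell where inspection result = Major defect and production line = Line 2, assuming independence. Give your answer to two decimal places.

Row total (Major defect) = 37; column total (Line 2) = 73; grand total N = 125.
Expected count = (row total × column total) / N = 37 × 73 / 125 = 21.61.

21.61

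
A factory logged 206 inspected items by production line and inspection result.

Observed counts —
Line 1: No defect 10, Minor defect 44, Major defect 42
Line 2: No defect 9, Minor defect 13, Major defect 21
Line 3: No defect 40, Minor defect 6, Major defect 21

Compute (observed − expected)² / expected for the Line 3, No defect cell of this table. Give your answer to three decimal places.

Row total (Line 3) = 67; column total (No defect) = 59; N = 206.
Expected count E = 67 × 59 / 206 = 19.1893.
Contribution = (O − E)²/E = (40 − 19.1893)² / 19.1893 = 22.569.

22.569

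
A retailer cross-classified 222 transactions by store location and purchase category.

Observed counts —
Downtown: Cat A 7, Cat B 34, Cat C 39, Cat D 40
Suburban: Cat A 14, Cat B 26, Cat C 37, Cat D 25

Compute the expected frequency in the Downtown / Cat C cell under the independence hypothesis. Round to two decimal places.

41.08

Row total (Downtown) = 120; column total (Cat C) = 76; grand total N = 222.
Expected count = (row total × column total) / N = 120 × 76 / 222 = 41.08.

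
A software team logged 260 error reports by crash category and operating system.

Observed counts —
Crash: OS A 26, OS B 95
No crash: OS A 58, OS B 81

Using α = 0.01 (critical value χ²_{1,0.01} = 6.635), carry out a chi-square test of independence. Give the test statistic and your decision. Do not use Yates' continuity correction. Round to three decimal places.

12.116; reject H₀

Row totals: 121, 139. Column totals: 84, 176. Grand total N = 260.
Expected counts (row total × column total / N):
  Crash, OS A: 121×84/260 = 39.0923
  Crash, OS B: 121×176/260 = 81.9077
  No crash, OS A: 139×84/260 = 44.9077
  No crash, OS B: 139×176/260 = 94.0923
Contributions (O − E)²/E:
  (26 − 39.0923)²/39.0923 = 4.3847
  (95 − 81.9077)²/81.9077 = 2.0927
  (58 − 44.9077)²/44.9077 = 3.8169
  (81 − 94.0923)²/94.0923 = 1.8217
χ² = 4.3847 + 2.0927 + 3.8169 + 1.8217 = 12.116
df = (2−1)(2−1) = 1. Since 12.116 > 6.635, reject the null hypothesis of independence at α = 0.01.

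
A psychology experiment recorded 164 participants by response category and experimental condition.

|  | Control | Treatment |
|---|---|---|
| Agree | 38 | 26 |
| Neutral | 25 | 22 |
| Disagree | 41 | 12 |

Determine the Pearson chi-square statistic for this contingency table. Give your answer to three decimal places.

7.009

Row totals: 64, 47, 53. Column totals: 104, 60. Grand total N = 164.
Expected counts (row total × column total / N):
  Agree, Control: 64×104/164 = 40.5854
  Agree, Treatment: 64×60/164 = 23.4146
  Neutral, Control: 47×104/164 = 29.8049
  Neutral, Treatment: 47×60/164 = 17.1951
  Disagree, Control: 53×104/164 = 33.6098
  Disagree, Treatment: 53×60/164 = 19.3902
Contributions (O − E)²/E:
  (38 − 40.5854)²/40.5854 = 0.1647
  (26 − 23.4146)²/23.4146 = 0.2855
  (25 − 29.8049)²/29.8049 = 0.7746
  (22 − 17.1951)²/17.1951 = 1.3427
  (41 − 33.6098)²/33.6098 = 1.6250
  (12 − 19.3902)²/19.3902 = 2.8166
χ² = 0.1647 + 0.2855 + 0.7746 + 1.3427 + 1.6250 + 2.8166 = 7.009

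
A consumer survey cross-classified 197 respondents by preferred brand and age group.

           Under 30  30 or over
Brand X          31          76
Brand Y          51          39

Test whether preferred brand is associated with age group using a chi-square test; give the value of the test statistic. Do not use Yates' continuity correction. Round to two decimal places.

Row totals: 107, 90. Column totals: 82, 115. Grand total N = 197.
Expected counts (row total × column total / N):
  Brand X, Under 30: 107×82/197 = 44.538
  Brand X, 30 or over: 107×115/197 = 62.462
  Brand Y, Under 30: 90×82/197 = 37.462
  Brand Y, 30 or over: 90×115/197 = 52.538
Contributions (O − E)²/E:
  (31 − 44.538)²/44.538 = 4.1151
  (76 − 62.462)²/62.462 = 2.9342
  (51 − 37.462)²/37.462 = 4.8924
  (39 − 52.538)²/52.538 = 3.4885
χ² = 4.1151 + 2.9342 + 4.8924 + 3.4885 = 15.43

15.43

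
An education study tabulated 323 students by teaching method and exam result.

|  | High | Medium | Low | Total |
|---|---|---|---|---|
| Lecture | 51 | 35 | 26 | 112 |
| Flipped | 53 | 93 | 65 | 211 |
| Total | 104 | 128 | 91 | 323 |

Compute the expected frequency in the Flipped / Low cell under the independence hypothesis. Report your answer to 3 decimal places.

Row total (Flipped) = 211; column total (Low) = 91; grand total N = 323.
Expected count = (row total × column total) / N = 211 × 91 / 323 = 59.446.

59.446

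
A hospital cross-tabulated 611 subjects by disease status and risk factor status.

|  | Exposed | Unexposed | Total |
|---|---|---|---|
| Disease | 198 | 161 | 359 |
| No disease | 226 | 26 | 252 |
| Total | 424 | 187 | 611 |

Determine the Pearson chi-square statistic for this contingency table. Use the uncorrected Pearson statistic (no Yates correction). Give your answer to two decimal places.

Grand total N = 611.
Expected counts (row total × column total / N):
  Disease, Exposed: 359×424/611 = 249.126
  Disease, Unexposed: 359×187/611 = 109.874
  No disease, Exposed: 252×424/611 = 174.874
  No disease, Unexposed: 252×187/611 = 77.126
Contributions (O − E)²/E:
  (198 − 249.126)²/249.126 = 10.4922
  (161 − 109.874)²/109.874 = 23.7897
  (226 − 174.874)²/174.874 = 14.9471
  (26 − 77.126)²/77.126 = 33.8909
χ² = 10.4922 + 23.7897 + 14.9471 + 33.8909 = 83.12

83.12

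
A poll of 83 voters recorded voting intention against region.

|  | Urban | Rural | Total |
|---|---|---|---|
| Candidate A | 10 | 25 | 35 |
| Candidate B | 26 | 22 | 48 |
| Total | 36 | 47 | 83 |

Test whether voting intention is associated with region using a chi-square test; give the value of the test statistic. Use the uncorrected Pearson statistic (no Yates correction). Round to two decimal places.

5.40

Grand total N = 83.
Expected counts (row total × column total / N):
  Candidate A, Urban: 35×36/83 = 15.181
  Candidate A, Rural: 35×47/83 = 19.819
  Candidate B, Urban: 48×36/83 = 20.819
  Candidate B, Rural: 48×47/83 = 27.181
Contributions (O − E)²/E:
  (10 − 15.181)²/15.181 = 1.7682
  (25 − 19.819)²/19.819 = 1.3544
  (26 − 20.819)²/20.819 = 1.2893
  (22 − 27.181)²/27.181 = 0.9876
χ² = 1.7682 + 1.3544 + 1.2893 + 0.9876 = 5.40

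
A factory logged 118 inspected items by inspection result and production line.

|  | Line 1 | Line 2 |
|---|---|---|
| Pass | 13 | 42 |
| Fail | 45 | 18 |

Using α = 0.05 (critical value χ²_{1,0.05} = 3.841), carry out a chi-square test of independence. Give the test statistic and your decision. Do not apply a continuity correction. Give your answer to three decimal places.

26.836; reject H₀

Row totals: 55, 63. Column totals: 58, 60. Grand total N = 118.
Expected counts (row total × column total / N):
  Pass, Line 1: 55×58/118 = 27.0339
  Pass, Line 2: 55×60/118 = 27.9661
  Fail, Line 1: 63×58/118 = 30.9661
  Fail, Line 2: 63×60/118 = 32.0339
Contributions (O − E)²/E:
  (13 − 27.0339)²/27.0339 = 7.2853
  (42 − 27.9661)²/27.9661 = 7.0425
  (45 − 30.9661)²/30.9661 = 6.3602
  (18 − 32.0339)²/32.0339 = 6.1482
χ² = 7.2853 + 7.0425 + 6.3602 + 6.1482 = 26.836
df = (2−1)(2−1) = 1. Since 26.836 > 3.841, reject the null hypothesis of independence at α = 0.05.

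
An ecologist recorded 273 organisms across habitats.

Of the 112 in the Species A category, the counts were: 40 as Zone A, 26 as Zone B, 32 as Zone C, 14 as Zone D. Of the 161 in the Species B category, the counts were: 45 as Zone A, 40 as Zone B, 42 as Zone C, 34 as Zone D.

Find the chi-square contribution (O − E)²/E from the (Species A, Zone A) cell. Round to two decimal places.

Row total (Species A) = 112; column total (Zone A) = 85; N = 273.
Expected count E = 112 × 85 / 273 = 34.872.
Contribution = (O − E)²/E = (40 − 34.872)² / 34.872 = 0.75.

0.75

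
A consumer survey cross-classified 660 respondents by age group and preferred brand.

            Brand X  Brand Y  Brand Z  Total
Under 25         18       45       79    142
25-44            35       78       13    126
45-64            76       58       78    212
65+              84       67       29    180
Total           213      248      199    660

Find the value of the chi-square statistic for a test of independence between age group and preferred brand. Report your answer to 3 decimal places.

119.025

Grand total N = 660.
Expected counts (row total × column total / N):
  Under 25, Brand X: 142×213/660 = 45.8273
  Under 25, Brand Y: 142×248/660 = 53.3576
  Under 25, Brand Z: 142×199/660 = 42.8152
  25-44, Brand X: 126×213/660 = 40.6636
  25-44, Brand Y: 126×248/660 = 47.3455
  25-44, Brand Z: 126×199/660 = 37.9909
  45-64, Brand X: 212×213/660 = 68.4182
  45-64, Brand Y: 212×248/660 = 79.6606
  45-64, Brand Z: 212×199/660 = 63.9212
  65+, Brand X: 180×213/660 = 58.0909
  65+, Brand Y: 180×248/660 = 67.6364
  65+, Brand Z: 180×199/660 = 54.2727
Contributions (O − E)²/E:
  (18 − 45.8273)²/45.8273 = 16.8973
  (45 − 53.3576)²/53.3576 = 1.3091
  (79 − 42.8152)²/42.8152 = 30.5812
  (35 − 40.6636)²/40.6636 = 0.7888
  (78 − 47.3455)²/47.3455 = 19.8477
  (13 − 37.9909)²/37.9909 = 16.4393
  (76 − 68.4182)²/68.4182 = 0.8402
  (58 − 79.6606)²/79.6606 = 5.8898
  (78 − 63.9212)²/63.9212 = 3.1009
  (84 − 58.0909)²/58.0909 = 11.5557
  (67 − 67.6364)²/67.6364 = 0.0060
  (29 − 54.2727)²/54.2727 = 11.7685
χ² = 16.8973 + 1.3091 + 30.5812 + 0.7888 + 19.8477 + 16.4393 + 0.8402 + 5.8898 + 3.1009 + 11.5557 + 0.0060 + 11.7685 = 119.025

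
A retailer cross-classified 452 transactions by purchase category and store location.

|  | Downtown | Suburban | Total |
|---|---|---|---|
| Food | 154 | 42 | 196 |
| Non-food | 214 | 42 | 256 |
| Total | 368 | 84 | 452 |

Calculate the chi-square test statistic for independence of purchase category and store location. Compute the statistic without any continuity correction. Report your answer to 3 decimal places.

1.851

Grand total N = 452.
Expected counts (row total × column total / N):
  Food, Downtown: 196×368/452 = 159.5752
  Food, Suburban: 196×84/452 = 36.4248
  Non-food, Downtown: 256×368/452 = 208.4248
  Non-food, Suburban: 256×84/452 = 47.5752
Contributions (O − E)²/E:
  (154 − 159.5752)²/159.5752 = 0.1948
  (42 − 36.4248)²/36.4248 = 0.8533
  (214 − 208.4248)²/208.4248 = 0.1491
  (42 − 47.5752)²/47.5752 = 0.6533
χ² = 0.1948 + 0.8533 + 0.1491 + 0.6533 = 1.851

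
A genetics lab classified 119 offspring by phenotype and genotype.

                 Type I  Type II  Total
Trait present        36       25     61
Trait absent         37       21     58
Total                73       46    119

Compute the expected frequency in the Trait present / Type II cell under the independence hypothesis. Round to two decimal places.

Row total (Trait present) = 61; column total (Type II) = 46; grand total N = 119.
Expected count = (row total × column total) / N = 61 × 46 / 119 = 23.58.

23.58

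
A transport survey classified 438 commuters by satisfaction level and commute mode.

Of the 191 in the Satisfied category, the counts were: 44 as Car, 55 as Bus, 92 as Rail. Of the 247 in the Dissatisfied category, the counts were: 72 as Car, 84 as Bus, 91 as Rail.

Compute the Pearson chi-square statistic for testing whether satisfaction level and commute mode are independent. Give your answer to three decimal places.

Row totals: 191, 247. Column totals: 116, 139, 183. Grand total N = 438.
Expected counts (row total × column total / N):
  Satisfied, Car: 191×116/438 = 50.5845
  Satisfied, Bus: 191×139/438 = 60.6142
  Satisfied, Rail: 191×183/438 = 79.8014
  Dissatisfied, Car: 247×116/438 = 65.4155
  Dissatisfied, Bus: 247×139/438 = 78.3858
  Dissatisfied, Rail: 247×183/438 = 103.1986
Contributions (O − E)²/E:
  (44 − 50.5845)²/50.5845 = 0.8571
  (55 − 60.6142)²/60.6142 = 0.5200
  (92 − 79.8014)²/79.8014 = 1.8647
  (72 − 65.4155)²/65.4155 = 0.6628
  (84 − 78.3858)²/78.3858 = 0.4021
  (91 − 103.1986)²/103.1986 = 1.4419
χ² = 0.8571 + 0.5200 + 1.8647 + 0.6628 + 0.4021 + 1.4419 = 5.749

5.749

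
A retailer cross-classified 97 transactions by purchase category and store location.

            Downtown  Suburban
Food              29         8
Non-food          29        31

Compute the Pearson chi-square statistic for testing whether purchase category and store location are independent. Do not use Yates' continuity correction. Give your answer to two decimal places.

Row totals: 37, 60. Column totals: 58, 39. Grand total N = 97.
Expected counts (row total × column total / N):
  Food, Downtown: 37×58/97 = 22.124
  Food, Suburban: 37×39/97 = 14.876
  Non-food, Downtown: 60×58/97 = 35.876
  Non-food, Suburban: 60×39/97 = 24.124
Contributions (O − E)²/E:
  (29 − 22.124)²/22.124 = 2.1370
  (8 − 14.876)²/14.876 = 3.1782
  (29 − 35.876)²/35.876 = 1.3179
  (31 − 24.124)²/24.124 = 1.9598
χ² = 2.1370 + 3.1782 + 1.3179 + 1.9598 = 8.59

8.59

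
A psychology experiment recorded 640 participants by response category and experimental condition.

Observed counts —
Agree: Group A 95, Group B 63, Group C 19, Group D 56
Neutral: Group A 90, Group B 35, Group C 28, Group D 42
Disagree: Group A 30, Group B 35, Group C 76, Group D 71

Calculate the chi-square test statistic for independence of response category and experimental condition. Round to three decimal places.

Row totals: 233, 195, 212. Column totals: 215, 133, 123, 169. Grand total N = 640.
Expected counts (row total × column total / N):
  Agree, Group A: 233×215/640 = 78.2734
  Agree, Group B: 233×133/640 = 48.4203
  Agree, Group C: 233×123/640 = 44.7797
  Agree, Group D: 233×169/640 = 61.5266
  Neutral, Group A: 195×215/640 = 65.5078
  Neutral, Group B: 195×133/640 = 40.5234
  Neutral, Group C: 195×123/640 = 37.4766
  Neutral, Group D: 195×169/640 = 51.4922
  Disagree, Group A: 212×215/640 = 71.2188
  Disagree, Group B: 212×133/640 = 44.0562
  Disagree, Group C: 212×123/640 = 40.7437
  Disagree, Group D: 212×169/640 = 55.9813
Contributions (O − E)²/E:
  (95 − 78.2734)²/78.2734 = 3.5744
  (63 − 48.4203)²/48.4203 = 4.3901
  (19 − 44.7797)²/44.7797 = 14.8414
  (56 − 61.5266)²/61.5266 = 0.4964
  (90 − 65.5078)²/65.5078 = 9.1572
  (35 − 40.5234)²/40.5234 = 0.7528
  (28 − 37.4766)²/37.4766 = 2.3963
  (42 − 51.4922)²/51.4922 = 1.7498
  (30 − 71.2188)²/71.2188 = 23.8559
  (35 − 44.0562)²/44.0562 = 1.8616
  (76 − 40.7437)²/40.7437 = 30.5079
  (71 − 55.9813)²/55.9813 = 4.0292
χ² = 3.5744 + 4.3901 + 14.8414 + 0.4964 + 9.1572 + 0.7528 + 2.3963 + 1.7498 + 23.8559 + 1.8616 + 30.5079 + 4.0292 = 97.613

97.613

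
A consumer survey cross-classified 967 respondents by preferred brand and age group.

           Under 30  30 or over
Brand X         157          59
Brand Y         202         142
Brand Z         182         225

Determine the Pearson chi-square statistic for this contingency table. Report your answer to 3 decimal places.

Row totals: 216, 344, 407. Column totals: 541, 426. Grand total N = 967.
Expected counts (row total × column total / N):
  Brand X, Under 30: 216×541/967 = 120.8438
  Brand X, 30 or over: 216×426/967 = 95.1562
  Brand Y, Under 30: 344×541/967 = 192.4550
  Brand Y, 30 or over: 344×426/967 = 151.5450
  Brand Z, Under 30: 407×541/967 = 227.7011
  Brand Z, 30 or over: 407×426/967 = 179.2989
Contributions (O − E)²/E:
  (157 − 120.8438)²/120.8438 = 10.8179
  (59 − 95.1562)²/95.1562 = 13.7382
  (202 − 192.4550)²/192.4550 = 0.4734
  (142 − 151.5450)²/151.5450 = 0.6012
  (182 − 227.7011)²/227.7011 = 9.1725
  (225 − 179.2989)²/179.2989 = 11.6487
χ² = 10.8179 + 13.7382 + 0.4734 + 0.6012 + 9.1725 + 11.6487 = 46.452

46.452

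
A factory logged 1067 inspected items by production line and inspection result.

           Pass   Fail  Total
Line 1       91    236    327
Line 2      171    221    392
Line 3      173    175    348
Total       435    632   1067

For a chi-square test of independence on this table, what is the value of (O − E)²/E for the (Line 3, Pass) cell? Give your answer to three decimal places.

6.829

Row total (Line 3) = 348; column total (Pass) = 435; N = 1067.
Expected count E = 348 × 435 / 1067 = 141.8744.
Contribution = (O − E)²/E = (173 − 141.8744)² / 141.8744 = 6.829.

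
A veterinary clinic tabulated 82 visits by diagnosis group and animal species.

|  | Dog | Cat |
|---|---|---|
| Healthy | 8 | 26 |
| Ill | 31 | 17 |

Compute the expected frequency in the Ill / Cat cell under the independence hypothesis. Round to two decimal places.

Row total (Ill) = 48; column total (Cat) = 43; grand total N = 82.
Expected count = (row total × column total) / N = 48 × 43 / 82 = 25.17.

25.17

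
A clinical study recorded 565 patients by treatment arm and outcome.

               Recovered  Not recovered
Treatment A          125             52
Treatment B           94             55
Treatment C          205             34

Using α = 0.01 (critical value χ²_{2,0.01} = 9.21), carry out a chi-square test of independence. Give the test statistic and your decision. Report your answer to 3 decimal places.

Row totals: 177, 149, 239. Column totals: 424, 141. Grand total N = 565.
Expected counts (row total × column total / N):
  Treatment A, Recovered: 177×424/565 = 132.8283
  Treatment A, Not recovered: 177×141/565 = 44.1717
  Treatment B, Recovered: 149×424/565 = 111.8159
  Treatment B, Not recovered: 149×141/565 = 37.1841
  Treatment C, Recovered: 239×424/565 = 179.3558
  Treatment C, Not recovered: 239×141/565 = 59.6442
Contributions (O − E)²/E:
  (125 − 132.8283)²/132.8283 = 0.4614
  (52 − 44.1717)²/44.1717 = 1.3874
  (94 − 111.8159)²/111.8159 = 2.8387
  (55 − 37.1841)²/37.1841 = 8.5361
  (205 − 179.3558)²/179.3558 = 3.6666
  (34 − 59.6442)²/59.6442 = 11.0258
χ² = 0.4614 + 1.3874 + 2.8387 + 8.5361 + 3.6666 + 11.0258 = 27.916
df = (3−1)(2−1) = 2. Since 27.916 > 9.21, reject the null hypothesis of independence at α = 0.01.

27.916; reject H₀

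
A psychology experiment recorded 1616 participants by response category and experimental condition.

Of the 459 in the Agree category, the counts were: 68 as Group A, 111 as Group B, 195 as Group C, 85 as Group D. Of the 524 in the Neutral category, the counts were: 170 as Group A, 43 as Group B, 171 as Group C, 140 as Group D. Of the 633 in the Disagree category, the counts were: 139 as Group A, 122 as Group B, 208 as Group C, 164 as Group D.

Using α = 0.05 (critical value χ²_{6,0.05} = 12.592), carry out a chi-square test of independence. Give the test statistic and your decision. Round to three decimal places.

Row totals: 459, 524, 633. Column totals: 377, 276, 574, 389. Grand total N = 1616.
Expected counts (row total × column total / N):
  Agree, Group A: 459×377/1616 = 107.0811
  Agree, Group B: 459×276/1616 = 78.3936
  Agree, Group C: 459×574/1616 = 163.0359
  Agree, Group D: 459×389/1616 = 110.4895
  Neutral, Group A: 524×377/1616 = 122.2450
  Neutral, Group B: 524×276/1616 = 89.4950
  Neutral, Group C: 524×574/1616 = 186.1238
  Neutral, Group D: 524×389/1616 = 126.1361
  Disagree, Group A: 633×377/1616 = 147.6739
  Disagree, Group B: 633×276/1616 = 108.1114
  Disagree, Group C: 633×574/1616 = 224.8403
  Disagree, Group D: 633×389/1616 = 152.3744
Contributions (O − E)²/E:
  (68 − 107.0811)²/107.0811 = 14.2633
  (111 − 78.3936)²/78.3936 = 13.5620
  (195 − 163.0359)²/163.0359 = 6.2667
  (85 − 110.4895)²/110.4895 = 5.8803
  (170 − 122.2450)²/122.2450 = 18.6555
  (43 − 89.4950)²/89.4950 = 24.1554
  (171 − 186.1238)²/186.1238 = 1.2289
  (140 − 126.1361)²/126.1361 = 1.5238
  (139 − 147.6739)²/147.6739 = 0.5095
  (122 − 108.1114)²/108.1114 = 1.7842
  (208 − 224.8403)²/224.8403 = 1.2613
  (164 − 152.3744)²/152.3744 = 0.8870
χ² = 14.2633 + 13.5620 + 6.2667 + 5.8803 + 18.6555 + 24.1554 + 1.2289 + 1.5238 + 0.5095 + 1.7842 + 1.2613 + 0.8870 = 89.978
df = (3−1)(4−1) = 6. Since 89.978 > 12.592, reject the null hypothesis of independence at α = 0.05.

89.978; reject H₀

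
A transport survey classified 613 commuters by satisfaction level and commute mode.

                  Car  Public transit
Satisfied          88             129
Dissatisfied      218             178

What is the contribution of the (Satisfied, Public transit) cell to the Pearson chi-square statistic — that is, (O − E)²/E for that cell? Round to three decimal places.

Row total (Satisfied) = 217; column total (Public transit) = 307; N = 613.
Expected count E = 217 × 307 / 613 = 108.6770.
Contribution = (O − E)²/E = (129 − 108.6770)² / 108.6770 = 3.800.

3.800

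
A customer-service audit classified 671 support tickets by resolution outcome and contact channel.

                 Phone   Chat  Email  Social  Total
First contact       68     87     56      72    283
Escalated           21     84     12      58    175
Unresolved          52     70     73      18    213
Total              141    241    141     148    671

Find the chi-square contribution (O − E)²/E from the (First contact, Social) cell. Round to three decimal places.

Row total (First contact) = 283; column total (Social) = 148; N = 671.
Expected count E = 283 × 148 / 671 = 62.4203.
Contribution = (O − E)²/E = (72 − 62.4203)² / 62.4203 = 1.470.

1.470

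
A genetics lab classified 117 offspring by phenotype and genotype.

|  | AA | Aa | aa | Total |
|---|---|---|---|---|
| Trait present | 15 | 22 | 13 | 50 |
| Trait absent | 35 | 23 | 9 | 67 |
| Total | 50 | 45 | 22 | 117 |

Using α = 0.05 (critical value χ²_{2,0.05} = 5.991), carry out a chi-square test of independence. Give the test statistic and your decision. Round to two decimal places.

Grand total N = 117.
Expected counts (row total × column total / N):
  Trait present, AA: 50×50/117 = 21.368
  Trait present, Aa: 50×45/117 = 19.231
  Trait present, aa: 50×22/117 = 9.402
  Trait absent, AA: 67×50/117 = 28.632
  Trait absent, Aa: 67×45/117 = 25.769
  Trait absent, aa: 67×22/117 = 12.598
Contributions (O − E)²/E:
  (15 − 21.368)²/21.368 = 1.8978
  (22 − 19.231)²/19.231 = 0.3987
  (13 − 9.402)²/9.402 = 1.3769
  (35 − 28.632)²/28.632 = 1.4163
  (23 − 25.769)²/25.769 = 0.2975
  (9 − 12.598)²/12.598 = 1.0276
χ² = 1.8978 + 0.3987 + 1.3769 + 1.4163 + 0.2975 + 1.0276 = 6.41
df = (2−1)(3−1) = 2. Since 6.41 > 5.991, reject the null hypothesis of independence at α = 0.05.

6.41; reject H₀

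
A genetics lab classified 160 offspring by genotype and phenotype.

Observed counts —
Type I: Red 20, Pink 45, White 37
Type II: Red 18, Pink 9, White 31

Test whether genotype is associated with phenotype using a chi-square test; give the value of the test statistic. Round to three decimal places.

13.560

Row totals: 102, 58. Column totals: 38, 54, 68. Grand total N = 160.
Expected counts (row total × column total / N):
  Type I, Red: 102×38/160 = 24.2250
  Type I, Pink: 102×54/160 = 34.4250
  Type I, White: 102×68/160 = 43.3500
  Type II, Red: 58×38/160 = 13.7750
  Type II, Pink: 58×54/160 = 19.5750
  Type II, White: 58×68/160 = 24.6500
Contributions (O − E)²/E:
  (20 − 24.2250)²/24.2250 = 0.7369
  (45 − 34.4250)²/34.4250 = 3.2485
  (37 − 43.3500)²/43.3500 = 0.9302
  (18 − 13.7750)²/13.7750 = 1.2959
  (9 − 19.5750)²/19.5750 = 5.7129
  (31 − 24.6500)²/24.6500 = 1.6358
χ² = 0.7369 + 3.2485 + 0.9302 + 1.2959 + 5.7129 + 1.6358 = 13.560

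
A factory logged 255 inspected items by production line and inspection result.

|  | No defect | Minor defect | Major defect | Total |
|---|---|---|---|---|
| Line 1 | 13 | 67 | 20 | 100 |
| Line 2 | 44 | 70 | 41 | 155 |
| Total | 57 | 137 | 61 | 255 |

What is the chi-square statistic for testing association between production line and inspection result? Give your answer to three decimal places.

12.892

Grand total N = 255.
Expected counts (row total × column total / N):
  Line 1, No defect: 100×57/255 = 22.3529
  Line 1, Minor defect: 100×137/255 = 53.7255
  Line 1, Major defect: 100×61/255 = 23.9216
  Line 2, No defect: 155×57/255 = 34.6471
  Line 2, Minor defect: 155×137/255 = 83.2745
  Line 2, Major defect: 155×61/255 = 37.0784
Contributions (O − E)²/E:
  (13 − 22.3529)²/22.3529 = 3.9134
  (67 − 53.7255)²/53.7255 = 3.2799
  (20 − 23.9216)²/23.9216 = 0.6429
  (44 − 34.6471)²/34.6471 = 2.5248
  (70 − 83.2745)²/83.2745 = 2.1160
  (41 − 37.0784)²/37.0784 = 0.4148
χ² = 3.9134 + 3.2799 + 0.6429 + 2.5248 + 2.1160 + 0.4148 = 12.892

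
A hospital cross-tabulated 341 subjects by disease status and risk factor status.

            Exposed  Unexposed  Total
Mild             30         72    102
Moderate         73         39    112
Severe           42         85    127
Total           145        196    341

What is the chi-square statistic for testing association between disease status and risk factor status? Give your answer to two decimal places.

35.34

Grand total N = 341.
Expected counts (row total × column total / N):
  Mild, Exposed: 102×145/341 = 43.372
  Mild, Unexposed: 102×196/341 = 58.628
  Moderate, Exposed: 112×145/341 = 47.625
  Moderate, Unexposed: 112×196/341 = 64.375
  Severe, Exposed: 127×145/341 = 54.003
  Severe, Unexposed: 127×196/341 = 72.997
Contributions (O − E)²/E:
  (30 − 43.372)²/43.372 = 4.1227
  (72 − 58.628)²/58.628 = 3.0499
  (73 − 47.625)²/47.625 = 13.5200
  (39 − 64.375)²/64.375 = 10.0022
  (42 − 54.003)²/54.003 = 2.6679
  (85 − 72.997)²/72.997 = 1.9737
χ² = 4.1227 + 3.0499 + 13.5200 + 10.0022 + 2.6679 + 1.9737 = 35.34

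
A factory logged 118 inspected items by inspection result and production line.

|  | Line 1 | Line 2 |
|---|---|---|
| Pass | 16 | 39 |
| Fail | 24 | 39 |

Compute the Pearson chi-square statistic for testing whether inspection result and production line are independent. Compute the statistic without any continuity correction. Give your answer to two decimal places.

1.06

Row totals: 55, 63. Column totals: 40, 78. Grand total N = 118.
Expected counts (row total × column total / N):
  Pass, Line 1: 55×40/118 = 18.644
  Pass, Line 2: 55×78/118 = 36.356
  Fail, Line 1: 63×40/118 = 21.356
  Fail, Line 2: 63×78/118 = 41.644
Contributions (O − E)²/E:
  (16 − 18.644)²/18.644 = 0.3750
  (39 − 36.356)²/36.356 = 0.1923
  (24 − 21.356)²/21.356 = 0.3273
  (39 − 41.644)²/41.644 = 0.1679
χ² = 0.3750 + 0.1923 + 0.3273 + 0.1679 = 1.06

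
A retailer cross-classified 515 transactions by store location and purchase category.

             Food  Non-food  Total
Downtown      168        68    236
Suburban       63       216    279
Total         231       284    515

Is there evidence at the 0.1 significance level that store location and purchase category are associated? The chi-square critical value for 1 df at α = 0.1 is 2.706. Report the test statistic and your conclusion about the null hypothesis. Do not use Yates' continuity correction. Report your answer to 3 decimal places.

122.115; reject H₀

Grand total N = 515.
Expected counts (row total × column total / N):
  Downtown, Food: 236×231/515 = 105.8563
  Downtown, Non-food: 236×284/515 = 130.1437
  Suburban, Food: 279×231/515 = 125.1437
  Suburban, Non-food: 279×284/515 = 153.8563
Contributions (O − E)²/E:
  (168 − 105.8563)²/105.8563 = 36.4819
  (68 − 130.1437)²/130.1437 = 29.6737
  (63 − 125.1437)²/125.1437 = 30.8592
  (216 − 153.8563)²/153.8563 = 25.1003
χ² = 36.4819 + 29.6737 + 30.8592 + 25.1003 = 122.115
df = (2−1)(2−1) = 1. Since 122.115 > 2.706, reject the null hypothesis of independence at α = 0.1.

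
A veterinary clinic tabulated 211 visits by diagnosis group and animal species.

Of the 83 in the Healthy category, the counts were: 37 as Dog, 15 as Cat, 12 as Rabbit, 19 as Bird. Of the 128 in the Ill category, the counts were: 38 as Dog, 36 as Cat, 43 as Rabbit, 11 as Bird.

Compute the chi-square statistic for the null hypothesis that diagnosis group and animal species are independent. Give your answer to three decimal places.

Row totals: 83, 128. Column totals: 75, 51, 55, 30. Grand total N = 211.
Expected counts (row total × column total / N):
  Healthy, Dog: 83×75/211 = 29.5024
  Healthy, Cat: 83×51/211 = 20.0616
  Healthy, Rabbit: 83×55/211 = 21.6351
  Healthy, Bird: 83×30/211 = 11.8009
  Ill, Dog: 128×75/211 = 45.4976
  Ill, Cat: 128×51/211 = 30.9384
  Ill, Rabbit: 128×55/211 = 33.3649
  Ill, Bird: 128×30/211 = 18.1991
Contributions (O − E)²/E:
  (37 − 29.5024)²/29.5024 = 1.9054
  (15 − 20.0616)²/20.0616 = 1.2771
  (12 − 21.6351)²/21.6351 = 4.2910
  (19 − 11.8009)²/11.8009 = 4.3918
  (38 − 45.4976)²/45.4976 = 1.2355
  (36 − 30.9384)²/30.9384 = 0.8281
  (43 − 33.3649)²/33.3649 = 2.7824
  (11 − 18.1991)²/18.1991 = 2.8478
χ² = 1.9054 + 1.2771 + 4.2910 + 4.3918 + 1.2355 + 0.8281 + 2.7824 + 2.8478 = 19.559

19.559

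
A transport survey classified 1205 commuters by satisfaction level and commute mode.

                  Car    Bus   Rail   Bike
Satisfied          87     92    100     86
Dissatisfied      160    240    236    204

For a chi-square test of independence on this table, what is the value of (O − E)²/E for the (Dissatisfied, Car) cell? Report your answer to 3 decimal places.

0.862

Row total (Dissatisfied) = 840; column total (Car) = 247; N = 1205.
Expected count E = 840 × 247 / 1205 = 172.1826.
Contribution = (O − E)²/E = (160 − 172.1826)² / 172.1826 = 0.862.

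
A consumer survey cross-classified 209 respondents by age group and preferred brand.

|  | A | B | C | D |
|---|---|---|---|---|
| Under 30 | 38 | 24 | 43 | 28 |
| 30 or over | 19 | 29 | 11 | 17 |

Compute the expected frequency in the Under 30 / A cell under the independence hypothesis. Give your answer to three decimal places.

Row total (Under 30) = 133; column total (A) = 57; grand total N = 209.
Expected count = (row total × column total) / N = 133 × 57 / 209 = 36.273.

36.273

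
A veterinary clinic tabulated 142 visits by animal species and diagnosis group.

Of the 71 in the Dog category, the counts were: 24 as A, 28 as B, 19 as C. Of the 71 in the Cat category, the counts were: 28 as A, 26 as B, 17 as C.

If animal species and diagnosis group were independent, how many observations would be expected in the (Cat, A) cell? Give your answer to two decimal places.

26.00

Row total (Cat) = 71; column total (A) = 52; grand total N = 142.
Expected count = (row total × column total) / N = 71 × 52 / 142 = 26.00.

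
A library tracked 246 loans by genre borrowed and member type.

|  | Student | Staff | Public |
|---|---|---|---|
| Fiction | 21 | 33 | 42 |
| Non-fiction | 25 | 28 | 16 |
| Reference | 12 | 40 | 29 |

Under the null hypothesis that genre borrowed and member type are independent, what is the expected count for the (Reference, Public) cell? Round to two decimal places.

28.65

Row total (Reference) = 81; column total (Public) = 87; grand total N = 246.
Expected count = (row total × column total) / N = 81 × 87 / 246 = 28.65.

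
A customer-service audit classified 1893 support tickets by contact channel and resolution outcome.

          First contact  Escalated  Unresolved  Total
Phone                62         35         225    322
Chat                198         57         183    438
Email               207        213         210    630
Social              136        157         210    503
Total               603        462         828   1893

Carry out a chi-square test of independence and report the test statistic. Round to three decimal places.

Grand total N = 1893.
Expected counts (row total × column total / N):
  Phone, First contact: 322×603/1893 = 102.57052
  Phone, Escalated: 322×462/1893 = 78.58637
  Phone, Unresolved: 322×828/1893 = 140.84311
  Chat, First contact: 438×603/1893 = 139.52139
  Chat, Escalated: 438×462/1893 = 106.89699
  Chat, Unresolved: 438×828/1893 = 191.58162
  Email, First contact: 630×603/1893 = 200.68146
  Email, Escalated: 630×462/1893 = 153.75594
  Email, Unresolved: 630×828/1893 = 275.56260
  Social, First contact: 503×603/1893 = 160.22662
  Social, Escalated: 503×462/1893 = 122.76070
  Social, Unresolved: 503×828/1893 = 220.01268
Contributions (O − E)²/E:
  (62 − 102.57052)²/102.57052 = 16.0472
  (35 − 78.58637)²/78.58637 = 24.1743
  (225 − 140.84311)²/140.84311 = 50.2856
  (198 − 139.52139)²/139.52139 = 24.5106
  (57 − 106.89699)²/106.89699 = 23.2907
  (183 − 191.58162)²/191.58162 = 0.3844
  (207 − 200.68146)²/200.68146 = 0.1989
  (213 − 153.75594)²/153.75594 = 22.8275
  (210 − 275.56260)²/275.56260 = 15.5988
  (136 − 160.22662)²/160.22662 = 3.6631
  (157 − 122.76070)²/122.76070 = 9.5497
  (210 − 220.01268)²/220.01268 = 0.4557
χ² = 16.0472 + 24.1743 + 50.2856 + 24.5106 + 23.2907 + 0.3844 + 0.1989 + 22.8275 + 15.5988 + 3.6631 + 9.5497 + 0.4557 = 190.987

190.987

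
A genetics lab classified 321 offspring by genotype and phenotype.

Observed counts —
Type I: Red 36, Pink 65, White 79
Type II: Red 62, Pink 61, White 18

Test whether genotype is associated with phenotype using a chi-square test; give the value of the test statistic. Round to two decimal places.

41.26

Row totals: 180, 141. Column totals: 98, 126, 97. Grand total N = 321.
Expected counts (row total × column total / N):
  Type I, Red: 180×98/321 = 54.9533
  Type I, Pink: 180×126/321 = 70.6542
  Type I, White: 180×97/321 = 54.3925
  Type II, Red: 141×98/321 = 43.0467
  Type II, Pink: 141×126/321 = 55.3458
  Type II, White: 141×97/321 = 42.6075
Contributions (O − E)²/E:
  (36 − 54.9533)²/54.9533 = 6.5370
  (65 − 70.6542)²/70.6542 = 0.4525
  (79 − 54.3925)²/54.3925 = 11.1326
  (62 − 43.0467)²/43.0467 = 8.3451
  (61 − 55.3458)²/55.3458 = 0.5776
  (18 − 42.6075)²/42.6075 = 14.2118
χ² = 6.5370 + 0.4525 + 11.1326 + 8.3451 + 0.5776 + 14.2118 = 41.26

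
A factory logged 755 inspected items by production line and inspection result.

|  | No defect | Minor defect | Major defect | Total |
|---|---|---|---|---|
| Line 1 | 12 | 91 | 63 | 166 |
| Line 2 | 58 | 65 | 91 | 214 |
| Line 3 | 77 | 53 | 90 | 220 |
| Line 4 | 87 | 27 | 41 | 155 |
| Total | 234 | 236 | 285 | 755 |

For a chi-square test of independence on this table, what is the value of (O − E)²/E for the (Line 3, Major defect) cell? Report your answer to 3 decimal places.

Row total (Line 3) = 220; column total (Major defect) = 285; N = 755.
Expected count E = 220 × 285 / 755 = 83.0464.
Contribution = (O − E)²/E = (90 − 83.0464)² / 83.0464 = 0.582.

0.582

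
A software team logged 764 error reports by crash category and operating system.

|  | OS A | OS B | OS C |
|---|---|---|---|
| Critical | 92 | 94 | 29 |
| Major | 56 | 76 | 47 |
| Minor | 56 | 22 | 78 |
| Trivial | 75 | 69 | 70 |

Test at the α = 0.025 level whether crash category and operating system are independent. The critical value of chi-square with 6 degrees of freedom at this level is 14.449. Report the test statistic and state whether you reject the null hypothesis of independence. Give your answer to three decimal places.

74.310; reject H₀

Row totals: 215, 179, 156, 214. Column totals: 279, 261, 224. Grand total N = 764.
Expected counts (row total × column total / N):
  Critical, OS A: 215×279/764 = 78.5144
  Critical, OS B: 215×261/764 = 73.4490
  Critical, OS C: 215×224/764 = 63.0366
  Major, OS A: 179×279/764 = 65.3678
  Major, OS B: 179×261/764 = 61.1505
  Major, OS C: 179×224/764 = 52.4817
  Minor, OS A: 156×279/764 = 56.9686
  Minor, OS B: 156×261/764 = 53.2932
  Minor, OS C: 156×224/764 = 45.7382
  Trivial, OS A: 214×279/764 = 78.1492
  Trivial, OS B: 214×261/764 = 73.1073
  Trivial, OS C: 214×224/764 = 62.7435
Contributions (O − E)²/E:
  (92 − 78.5144)²/78.5144 = 2.3163
  (94 − 73.4490)²/73.4490 = 5.7502
  (29 − 63.0366)²/63.0366 = 18.3781
  (56 − 65.3678)²/65.3678 = 1.3425
  (76 − 61.1505)²/61.1505 = 3.6060
  (47 − 52.4817)²/52.4817 = 0.5726
  (56 − 56.9686)²/56.9686 = 0.0165
  (22 − 53.2932)²/53.2932 = 18.3750
  (78 − 45.7382)²/45.7382 = 22.7561
  (75 − 78.1492)²/78.1492 = 0.1269
  (69 − 73.1073)²/73.1073 = 0.2308
  (70 − 62.7435)²/62.7435 = 0.8392
χ² = 2.3163 + 5.7502 + 18.3781 + 1.3425 + 3.6060 + 0.5726 + 0.0165 + 18.3750 + 22.7561 + 0.1269 + 0.2308 + 0.8392 = 74.310
df = (4−1)(3−1) = 6. Since 74.310 > 14.449, reject the null hypothesis of independence at α = 0.025.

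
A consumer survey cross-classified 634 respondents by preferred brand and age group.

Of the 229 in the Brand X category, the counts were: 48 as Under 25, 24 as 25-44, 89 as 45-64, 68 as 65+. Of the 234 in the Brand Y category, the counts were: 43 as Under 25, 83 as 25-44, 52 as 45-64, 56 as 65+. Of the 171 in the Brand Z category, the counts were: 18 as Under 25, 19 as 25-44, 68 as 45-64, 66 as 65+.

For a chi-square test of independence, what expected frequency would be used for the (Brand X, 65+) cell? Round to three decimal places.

Row total (Brand X) = 229; column total (65+) = 190; grand total N = 634.
Expected count = (row total × column total) / N = 229 × 190 / 634 = 68.628.

68.628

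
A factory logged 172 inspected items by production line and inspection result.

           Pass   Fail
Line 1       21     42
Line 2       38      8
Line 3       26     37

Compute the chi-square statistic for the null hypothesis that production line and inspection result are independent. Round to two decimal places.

28.47

Row totals: 63, 46, 63. Column totals: 85, 87. Grand total N = 172.
Expected counts (row total × column total / N):
  Line 1, Pass: 63×85/172 = 31.134
  Line 1, Fail: 63×87/172 = 31.866
  Line 2, Pass: 46×85/172 = 22.733
  Line 2, Fail: 46×87/172 = 23.267
  Line 3, Pass: 63×85/172 = 31.134
  Line 3, Fail: 63×87/172 = 31.866
Contributions (O − E)²/E:
  (21 − 31.134)²/31.134 = 3.2986
  (42 − 31.866)²/31.866 = 3.2228
  (38 − 22.733)²/22.733 = 10.2530
  (8 − 23.267)²/23.267 = 10.0177
  (26 − 31.134)²/31.134 = 0.8466
  (37 − 31.866)²/31.866 = 0.8271
χ² = 3.2986 + 3.2228 + 10.2530 + 10.0177 + 0.8466 + 0.8271 = 28.47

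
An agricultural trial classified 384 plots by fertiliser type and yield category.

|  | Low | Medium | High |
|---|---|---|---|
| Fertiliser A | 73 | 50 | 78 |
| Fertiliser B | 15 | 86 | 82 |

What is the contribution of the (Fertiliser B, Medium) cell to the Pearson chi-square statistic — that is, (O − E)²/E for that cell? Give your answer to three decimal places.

Row total (Fertiliser B) = 183; column total (Medium) = 136; N = 384.
Expected count E = 183 × 136 / 384 = 64.8125.
Contribution = (O − E)²/E = (86 − 64.8125)² / 64.8125 = 6.926.

6.926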